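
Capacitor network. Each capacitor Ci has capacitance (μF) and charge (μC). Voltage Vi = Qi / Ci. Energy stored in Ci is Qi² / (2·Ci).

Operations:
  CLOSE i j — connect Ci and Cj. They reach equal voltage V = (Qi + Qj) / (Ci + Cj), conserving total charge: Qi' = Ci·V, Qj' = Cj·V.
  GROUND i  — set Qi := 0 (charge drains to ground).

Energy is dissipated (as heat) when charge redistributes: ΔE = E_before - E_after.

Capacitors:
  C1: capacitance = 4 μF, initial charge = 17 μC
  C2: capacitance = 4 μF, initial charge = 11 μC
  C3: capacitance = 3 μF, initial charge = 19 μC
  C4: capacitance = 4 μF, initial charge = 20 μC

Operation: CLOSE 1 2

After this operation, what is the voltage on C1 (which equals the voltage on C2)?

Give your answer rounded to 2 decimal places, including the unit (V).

Answer: 3.50 V

Derivation:
Initial: C1(4μF, Q=17μC, V=4.25V), C2(4μF, Q=11μC, V=2.75V), C3(3μF, Q=19μC, V=6.33V), C4(4μF, Q=20μC, V=5.00V)
Op 1: CLOSE 1-2: Q_total=28.00, C_total=8.00, V=3.50; Q1=14.00, Q2=14.00; dissipated=2.250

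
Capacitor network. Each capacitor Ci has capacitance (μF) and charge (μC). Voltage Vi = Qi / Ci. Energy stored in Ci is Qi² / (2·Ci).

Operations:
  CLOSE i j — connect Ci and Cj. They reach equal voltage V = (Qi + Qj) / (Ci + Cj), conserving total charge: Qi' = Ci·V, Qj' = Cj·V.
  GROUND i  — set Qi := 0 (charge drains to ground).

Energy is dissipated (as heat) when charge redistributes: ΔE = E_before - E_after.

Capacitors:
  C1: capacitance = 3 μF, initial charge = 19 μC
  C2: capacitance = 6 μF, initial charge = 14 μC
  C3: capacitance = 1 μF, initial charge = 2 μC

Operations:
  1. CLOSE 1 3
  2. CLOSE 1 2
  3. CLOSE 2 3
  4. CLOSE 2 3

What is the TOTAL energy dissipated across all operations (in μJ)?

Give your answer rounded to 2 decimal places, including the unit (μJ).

Initial: C1(3μF, Q=19μC, V=6.33V), C2(6μF, Q=14μC, V=2.33V), C3(1μF, Q=2μC, V=2.00V)
Op 1: CLOSE 1-3: Q_total=21.00, C_total=4.00, V=5.25; Q1=15.75, Q3=5.25; dissipated=7.042
Op 2: CLOSE 1-2: Q_total=29.75, C_total=9.00, V=3.31; Q1=9.92, Q2=19.83; dissipated=8.507
Op 3: CLOSE 2-3: Q_total=25.08, C_total=7.00, V=3.58; Q2=21.50, Q3=3.58; dissipated=1.620
Op 4: CLOSE 2-3: Q_total=25.08, C_total=7.00, V=3.58; Q2=21.50, Q3=3.58; dissipated=0.000
Total dissipated: 17.169 μJ

Answer: 17.17 μJ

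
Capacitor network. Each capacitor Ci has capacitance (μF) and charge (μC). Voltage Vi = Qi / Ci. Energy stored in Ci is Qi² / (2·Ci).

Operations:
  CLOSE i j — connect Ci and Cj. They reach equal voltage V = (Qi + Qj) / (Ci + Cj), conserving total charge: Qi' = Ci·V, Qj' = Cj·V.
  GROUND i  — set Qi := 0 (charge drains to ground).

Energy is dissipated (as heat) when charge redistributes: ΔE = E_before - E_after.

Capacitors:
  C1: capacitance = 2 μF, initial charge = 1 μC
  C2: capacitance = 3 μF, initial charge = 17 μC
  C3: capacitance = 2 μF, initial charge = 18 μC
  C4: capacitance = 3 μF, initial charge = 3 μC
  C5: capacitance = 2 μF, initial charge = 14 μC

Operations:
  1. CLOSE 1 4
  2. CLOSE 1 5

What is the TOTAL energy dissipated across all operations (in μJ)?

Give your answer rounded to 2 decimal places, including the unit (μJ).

Initial: C1(2μF, Q=1μC, V=0.50V), C2(3μF, Q=17μC, V=5.67V), C3(2μF, Q=18μC, V=9.00V), C4(3μF, Q=3μC, V=1.00V), C5(2μF, Q=14μC, V=7.00V)
Op 1: CLOSE 1-4: Q_total=4.00, C_total=5.00, V=0.80; Q1=1.60, Q4=2.40; dissipated=0.150
Op 2: CLOSE 1-5: Q_total=15.60, C_total=4.00, V=3.90; Q1=7.80, Q5=7.80; dissipated=19.220
Total dissipated: 19.370 μJ

Answer: 19.37 μJ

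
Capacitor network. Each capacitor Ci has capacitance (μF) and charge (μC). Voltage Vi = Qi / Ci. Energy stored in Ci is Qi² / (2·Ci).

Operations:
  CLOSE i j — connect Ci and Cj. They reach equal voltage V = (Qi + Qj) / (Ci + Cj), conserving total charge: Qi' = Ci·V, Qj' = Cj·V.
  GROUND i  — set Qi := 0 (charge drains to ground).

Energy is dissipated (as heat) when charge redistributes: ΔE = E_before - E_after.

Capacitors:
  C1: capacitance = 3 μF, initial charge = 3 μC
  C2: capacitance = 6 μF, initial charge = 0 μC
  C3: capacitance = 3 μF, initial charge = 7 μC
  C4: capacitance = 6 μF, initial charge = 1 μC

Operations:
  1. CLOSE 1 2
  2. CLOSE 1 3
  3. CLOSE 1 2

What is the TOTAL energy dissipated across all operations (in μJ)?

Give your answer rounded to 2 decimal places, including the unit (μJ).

Initial: C1(3μF, Q=3μC, V=1.00V), C2(6μF, Q=0μC, V=0.00V), C3(3μF, Q=7μC, V=2.33V), C4(6μF, Q=1μC, V=0.17V)
Op 1: CLOSE 1-2: Q_total=3.00, C_total=9.00, V=0.33; Q1=1.00, Q2=2.00; dissipated=1.000
Op 2: CLOSE 1-3: Q_total=8.00, C_total=6.00, V=1.33; Q1=4.00, Q3=4.00; dissipated=3.000
Op 3: CLOSE 1-2: Q_total=6.00, C_total=9.00, V=0.67; Q1=2.00, Q2=4.00; dissipated=1.000
Total dissipated: 5.000 μJ

Answer: 5.00 μJ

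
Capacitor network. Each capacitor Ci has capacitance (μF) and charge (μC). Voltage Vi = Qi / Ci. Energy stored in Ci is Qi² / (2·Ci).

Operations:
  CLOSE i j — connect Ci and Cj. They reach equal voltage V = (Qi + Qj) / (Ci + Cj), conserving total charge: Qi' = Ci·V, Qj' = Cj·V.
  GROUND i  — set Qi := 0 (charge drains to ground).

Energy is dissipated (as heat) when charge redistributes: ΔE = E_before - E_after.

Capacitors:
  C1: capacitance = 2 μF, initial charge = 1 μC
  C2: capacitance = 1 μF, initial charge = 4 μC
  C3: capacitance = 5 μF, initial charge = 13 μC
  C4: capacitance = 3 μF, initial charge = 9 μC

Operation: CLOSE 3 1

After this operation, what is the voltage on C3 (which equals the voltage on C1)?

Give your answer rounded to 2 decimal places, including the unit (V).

Initial: C1(2μF, Q=1μC, V=0.50V), C2(1μF, Q=4μC, V=4.00V), C3(5μF, Q=13μC, V=2.60V), C4(3μF, Q=9μC, V=3.00V)
Op 1: CLOSE 3-1: Q_total=14.00, C_total=7.00, V=2.00; Q3=10.00, Q1=4.00; dissipated=3.150

Answer: 2.00 V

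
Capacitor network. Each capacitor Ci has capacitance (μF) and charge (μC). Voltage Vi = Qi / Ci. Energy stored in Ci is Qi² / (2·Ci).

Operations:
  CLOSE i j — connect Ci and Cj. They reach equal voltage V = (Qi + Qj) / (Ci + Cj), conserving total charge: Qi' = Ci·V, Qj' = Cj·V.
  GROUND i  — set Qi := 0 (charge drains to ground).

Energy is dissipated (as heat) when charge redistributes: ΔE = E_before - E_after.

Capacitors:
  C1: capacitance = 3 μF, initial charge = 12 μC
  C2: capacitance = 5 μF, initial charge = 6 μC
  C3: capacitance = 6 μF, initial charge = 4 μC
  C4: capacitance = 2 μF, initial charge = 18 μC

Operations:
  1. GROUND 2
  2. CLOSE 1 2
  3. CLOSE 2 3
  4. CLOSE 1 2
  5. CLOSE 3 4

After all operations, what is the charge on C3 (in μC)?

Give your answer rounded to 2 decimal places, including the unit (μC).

Answer: 18.20 μC

Derivation:
Initial: C1(3μF, Q=12μC, V=4.00V), C2(5μF, Q=6μC, V=1.20V), C3(6μF, Q=4μC, V=0.67V), C4(2μF, Q=18μC, V=9.00V)
Op 1: GROUND 2: Q2=0; energy lost=3.600
Op 2: CLOSE 1-2: Q_total=12.00, C_total=8.00, V=1.50; Q1=4.50, Q2=7.50; dissipated=15.000
Op 3: CLOSE 2-3: Q_total=11.50, C_total=11.00, V=1.05; Q2=5.23, Q3=6.27; dissipated=0.947
Op 4: CLOSE 1-2: Q_total=9.73, C_total=8.00, V=1.22; Q1=3.65, Q2=6.08; dissipated=0.194
Op 5: CLOSE 3-4: Q_total=24.27, C_total=8.00, V=3.03; Q3=18.20, Q4=6.07; dissipated=47.456
Final charges: Q1=3.65, Q2=6.08, Q3=18.20, Q4=6.07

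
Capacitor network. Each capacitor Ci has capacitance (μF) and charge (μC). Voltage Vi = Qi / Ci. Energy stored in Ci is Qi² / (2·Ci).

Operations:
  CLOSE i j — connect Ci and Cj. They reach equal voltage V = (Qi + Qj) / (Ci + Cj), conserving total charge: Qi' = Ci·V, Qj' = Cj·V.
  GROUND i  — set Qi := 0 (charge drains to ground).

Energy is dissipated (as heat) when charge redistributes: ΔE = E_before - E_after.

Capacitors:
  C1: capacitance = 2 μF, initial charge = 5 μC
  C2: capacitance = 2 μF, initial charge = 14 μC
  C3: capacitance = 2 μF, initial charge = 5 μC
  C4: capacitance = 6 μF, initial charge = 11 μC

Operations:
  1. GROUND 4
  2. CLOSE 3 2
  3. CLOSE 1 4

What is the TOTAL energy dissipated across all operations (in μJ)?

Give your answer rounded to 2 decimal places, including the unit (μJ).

Answer: 24.90 μJ

Derivation:
Initial: C1(2μF, Q=5μC, V=2.50V), C2(2μF, Q=14μC, V=7.00V), C3(2μF, Q=5μC, V=2.50V), C4(6μF, Q=11μC, V=1.83V)
Op 1: GROUND 4: Q4=0; energy lost=10.083
Op 2: CLOSE 3-2: Q_total=19.00, C_total=4.00, V=4.75; Q3=9.50, Q2=9.50; dissipated=10.125
Op 3: CLOSE 1-4: Q_total=5.00, C_total=8.00, V=0.62; Q1=1.25, Q4=3.75; dissipated=4.688
Total dissipated: 24.896 μJ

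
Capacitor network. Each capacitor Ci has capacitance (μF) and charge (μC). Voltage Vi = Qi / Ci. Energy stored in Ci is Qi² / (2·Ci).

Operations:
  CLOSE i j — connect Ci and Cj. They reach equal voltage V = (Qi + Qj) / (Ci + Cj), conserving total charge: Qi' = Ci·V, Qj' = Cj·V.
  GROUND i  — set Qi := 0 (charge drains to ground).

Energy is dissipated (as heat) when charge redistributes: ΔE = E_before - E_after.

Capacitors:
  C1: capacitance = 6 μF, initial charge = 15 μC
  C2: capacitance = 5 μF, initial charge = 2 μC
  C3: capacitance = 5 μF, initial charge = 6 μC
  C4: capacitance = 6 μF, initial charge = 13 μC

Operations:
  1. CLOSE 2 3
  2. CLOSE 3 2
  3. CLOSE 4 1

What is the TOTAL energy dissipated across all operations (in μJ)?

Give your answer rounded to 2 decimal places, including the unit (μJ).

Initial: C1(6μF, Q=15μC, V=2.50V), C2(5μF, Q=2μC, V=0.40V), C3(5μF, Q=6μC, V=1.20V), C4(6μF, Q=13μC, V=2.17V)
Op 1: CLOSE 2-3: Q_total=8.00, C_total=10.00, V=0.80; Q2=4.00, Q3=4.00; dissipated=0.800
Op 2: CLOSE 3-2: Q_total=8.00, C_total=10.00, V=0.80; Q3=4.00, Q2=4.00; dissipated=0.000
Op 3: CLOSE 4-1: Q_total=28.00, C_total=12.00, V=2.33; Q4=14.00, Q1=14.00; dissipated=0.167
Total dissipated: 0.967 μJ

Answer: 0.97 μJ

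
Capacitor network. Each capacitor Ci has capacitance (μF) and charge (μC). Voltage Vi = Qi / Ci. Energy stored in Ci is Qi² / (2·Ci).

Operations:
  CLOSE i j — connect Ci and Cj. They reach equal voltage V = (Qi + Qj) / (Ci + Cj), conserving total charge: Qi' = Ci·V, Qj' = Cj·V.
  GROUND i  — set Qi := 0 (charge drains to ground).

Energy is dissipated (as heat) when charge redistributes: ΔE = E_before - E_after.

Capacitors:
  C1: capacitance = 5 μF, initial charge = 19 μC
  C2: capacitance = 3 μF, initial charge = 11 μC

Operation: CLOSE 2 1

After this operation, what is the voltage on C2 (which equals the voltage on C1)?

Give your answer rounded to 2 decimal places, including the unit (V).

Initial: C1(5μF, Q=19μC, V=3.80V), C2(3μF, Q=11μC, V=3.67V)
Op 1: CLOSE 2-1: Q_total=30.00, C_total=8.00, V=3.75; Q2=11.25, Q1=18.75; dissipated=0.017

Answer: 3.75 V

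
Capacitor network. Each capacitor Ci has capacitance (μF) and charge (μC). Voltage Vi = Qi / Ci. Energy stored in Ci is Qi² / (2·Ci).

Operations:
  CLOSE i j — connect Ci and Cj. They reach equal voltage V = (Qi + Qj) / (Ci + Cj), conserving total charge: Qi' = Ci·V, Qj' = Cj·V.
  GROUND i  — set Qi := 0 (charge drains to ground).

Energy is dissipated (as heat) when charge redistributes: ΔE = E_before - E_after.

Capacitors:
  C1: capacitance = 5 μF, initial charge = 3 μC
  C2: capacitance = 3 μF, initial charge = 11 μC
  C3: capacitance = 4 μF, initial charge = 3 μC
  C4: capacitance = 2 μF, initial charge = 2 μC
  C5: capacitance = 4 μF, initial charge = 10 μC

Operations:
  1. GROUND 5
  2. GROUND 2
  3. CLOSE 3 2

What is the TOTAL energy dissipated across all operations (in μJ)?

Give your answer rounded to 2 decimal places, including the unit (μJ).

Initial: C1(5μF, Q=3μC, V=0.60V), C2(3μF, Q=11μC, V=3.67V), C3(4μF, Q=3μC, V=0.75V), C4(2μF, Q=2μC, V=1.00V), C5(4μF, Q=10μC, V=2.50V)
Op 1: GROUND 5: Q5=0; energy lost=12.500
Op 2: GROUND 2: Q2=0; energy lost=20.167
Op 3: CLOSE 3-2: Q_total=3.00, C_total=7.00, V=0.43; Q3=1.71, Q2=1.29; dissipated=0.482
Total dissipated: 33.149 μJ

Answer: 33.15 μJ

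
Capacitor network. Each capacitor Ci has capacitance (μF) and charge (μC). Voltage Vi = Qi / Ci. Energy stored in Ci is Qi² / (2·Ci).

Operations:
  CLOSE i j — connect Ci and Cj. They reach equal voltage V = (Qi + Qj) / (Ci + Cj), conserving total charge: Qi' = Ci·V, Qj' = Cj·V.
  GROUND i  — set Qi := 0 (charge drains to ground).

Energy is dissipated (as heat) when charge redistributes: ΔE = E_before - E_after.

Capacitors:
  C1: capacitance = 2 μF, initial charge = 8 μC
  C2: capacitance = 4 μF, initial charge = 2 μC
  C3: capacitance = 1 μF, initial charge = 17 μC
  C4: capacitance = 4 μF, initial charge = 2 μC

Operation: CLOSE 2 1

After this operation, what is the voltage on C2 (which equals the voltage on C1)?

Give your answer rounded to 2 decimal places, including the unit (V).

Answer: 1.67 V

Derivation:
Initial: C1(2μF, Q=8μC, V=4.00V), C2(4μF, Q=2μC, V=0.50V), C3(1μF, Q=17μC, V=17.00V), C4(4μF, Q=2μC, V=0.50V)
Op 1: CLOSE 2-1: Q_total=10.00, C_total=6.00, V=1.67; Q2=6.67, Q1=3.33; dissipated=8.167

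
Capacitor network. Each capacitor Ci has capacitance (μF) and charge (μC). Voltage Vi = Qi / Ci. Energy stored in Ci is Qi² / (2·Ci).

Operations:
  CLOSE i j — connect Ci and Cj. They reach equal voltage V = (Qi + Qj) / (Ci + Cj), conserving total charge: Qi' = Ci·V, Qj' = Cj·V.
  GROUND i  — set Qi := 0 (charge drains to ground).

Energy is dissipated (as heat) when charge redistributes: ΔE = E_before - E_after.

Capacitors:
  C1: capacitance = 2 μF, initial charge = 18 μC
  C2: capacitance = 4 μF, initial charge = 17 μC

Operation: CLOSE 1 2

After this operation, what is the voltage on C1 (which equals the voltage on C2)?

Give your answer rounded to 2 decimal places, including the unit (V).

Answer: 5.83 V

Derivation:
Initial: C1(2μF, Q=18μC, V=9.00V), C2(4μF, Q=17μC, V=4.25V)
Op 1: CLOSE 1-2: Q_total=35.00, C_total=6.00, V=5.83; Q1=11.67, Q2=23.33; dissipated=15.042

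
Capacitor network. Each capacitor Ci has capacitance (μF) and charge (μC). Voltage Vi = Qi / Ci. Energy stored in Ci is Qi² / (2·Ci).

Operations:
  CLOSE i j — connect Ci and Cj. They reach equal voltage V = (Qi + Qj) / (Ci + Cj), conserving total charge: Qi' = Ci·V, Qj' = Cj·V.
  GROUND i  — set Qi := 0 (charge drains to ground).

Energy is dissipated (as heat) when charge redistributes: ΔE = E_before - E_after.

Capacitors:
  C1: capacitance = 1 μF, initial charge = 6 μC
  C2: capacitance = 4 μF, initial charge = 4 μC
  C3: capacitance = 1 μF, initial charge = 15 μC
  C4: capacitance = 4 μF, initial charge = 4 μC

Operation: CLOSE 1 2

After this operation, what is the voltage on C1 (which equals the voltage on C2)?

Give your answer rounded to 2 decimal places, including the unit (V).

Answer: 2.00 V

Derivation:
Initial: C1(1μF, Q=6μC, V=6.00V), C2(4μF, Q=4μC, V=1.00V), C3(1μF, Q=15μC, V=15.00V), C4(4μF, Q=4μC, V=1.00V)
Op 1: CLOSE 1-2: Q_total=10.00, C_total=5.00, V=2.00; Q1=2.00, Q2=8.00; dissipated=10.000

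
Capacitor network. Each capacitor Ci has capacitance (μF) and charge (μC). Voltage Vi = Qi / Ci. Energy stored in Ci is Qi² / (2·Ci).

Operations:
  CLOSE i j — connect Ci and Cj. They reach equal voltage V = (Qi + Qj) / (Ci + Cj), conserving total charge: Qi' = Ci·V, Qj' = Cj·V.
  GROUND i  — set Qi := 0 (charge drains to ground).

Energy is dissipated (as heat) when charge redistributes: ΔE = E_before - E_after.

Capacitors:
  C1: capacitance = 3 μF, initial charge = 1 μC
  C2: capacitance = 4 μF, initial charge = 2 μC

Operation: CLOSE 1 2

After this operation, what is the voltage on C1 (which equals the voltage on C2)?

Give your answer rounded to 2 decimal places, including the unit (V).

Initial: C1(3μF, Q=1μC, V=0.33V), C2(4μF, Q=2μC, V=0.50V)
Op 1: CLOSE 1-2: Q_total=3.00, C_total=7.00, V=0.43; Q1=1.29, Q2=1.71; dissipated=0.024

Answer: 0.43 V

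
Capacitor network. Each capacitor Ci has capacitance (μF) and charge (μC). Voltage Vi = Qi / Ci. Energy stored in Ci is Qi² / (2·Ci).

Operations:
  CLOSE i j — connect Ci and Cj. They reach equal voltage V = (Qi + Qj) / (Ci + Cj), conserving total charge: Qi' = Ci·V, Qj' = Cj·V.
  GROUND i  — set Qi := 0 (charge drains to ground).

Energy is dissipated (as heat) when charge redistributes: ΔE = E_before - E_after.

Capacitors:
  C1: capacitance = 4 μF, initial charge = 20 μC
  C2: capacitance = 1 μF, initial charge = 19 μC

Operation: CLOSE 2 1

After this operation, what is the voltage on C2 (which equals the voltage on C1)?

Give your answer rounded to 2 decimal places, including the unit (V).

Initial: C1(4μF, Q=20μC, V=5.00V), C2(1μF, Q=19μC, V=19.00V)
Op 1: CLOSE 2-1: Q_total=39.00, C_total=5.00, V=7.80; Q2=7.80, Q1=31.20; dissipated=78.400

Answer: 7.80 V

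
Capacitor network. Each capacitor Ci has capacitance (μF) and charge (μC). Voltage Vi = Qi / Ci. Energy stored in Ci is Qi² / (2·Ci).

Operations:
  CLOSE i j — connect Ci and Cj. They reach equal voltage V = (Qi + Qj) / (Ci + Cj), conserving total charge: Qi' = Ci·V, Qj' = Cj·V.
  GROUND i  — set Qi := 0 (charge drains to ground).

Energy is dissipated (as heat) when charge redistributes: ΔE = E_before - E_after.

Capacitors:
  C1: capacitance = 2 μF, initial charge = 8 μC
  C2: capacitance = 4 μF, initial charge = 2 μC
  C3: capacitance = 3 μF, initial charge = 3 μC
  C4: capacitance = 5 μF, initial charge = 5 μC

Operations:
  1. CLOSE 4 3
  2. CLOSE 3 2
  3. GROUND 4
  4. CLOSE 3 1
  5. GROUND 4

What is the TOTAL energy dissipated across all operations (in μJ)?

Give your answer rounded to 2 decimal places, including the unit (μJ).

Initial: C1(2μF, Q=8μC, V=4.00V), C2(4μF, Q=2μC, V=0.50V), C3(3μF, Q=3μC, V=1.00V), C4(5μF, Q=5μC, V=1.00V)
Op 1: CLOSE 4-3: Q_total=8.00, C_total=8.00, V=1.00; Q4=5.00, Q3=3.00; dissipated=0.000
Op 2: CLOSE 3-2: Q_total=5.00, C_total=7.00, V=0.71; Q3=2.14, Q2=2.86; dissipated=0.214
Op 3: GROUND 4: Q4=0; energy lost=2.500
Op 4: CLOSE 3-1: Q_total=10.14, C_total=5.00, V=2.03; Q3=6.09, Q1=4.06; dissipated=6.478
Op 5: GROUND 4: Q4=0; energy lost=0.000
Total dissipated: 9.192 μJ

Answer: 9.19 μJ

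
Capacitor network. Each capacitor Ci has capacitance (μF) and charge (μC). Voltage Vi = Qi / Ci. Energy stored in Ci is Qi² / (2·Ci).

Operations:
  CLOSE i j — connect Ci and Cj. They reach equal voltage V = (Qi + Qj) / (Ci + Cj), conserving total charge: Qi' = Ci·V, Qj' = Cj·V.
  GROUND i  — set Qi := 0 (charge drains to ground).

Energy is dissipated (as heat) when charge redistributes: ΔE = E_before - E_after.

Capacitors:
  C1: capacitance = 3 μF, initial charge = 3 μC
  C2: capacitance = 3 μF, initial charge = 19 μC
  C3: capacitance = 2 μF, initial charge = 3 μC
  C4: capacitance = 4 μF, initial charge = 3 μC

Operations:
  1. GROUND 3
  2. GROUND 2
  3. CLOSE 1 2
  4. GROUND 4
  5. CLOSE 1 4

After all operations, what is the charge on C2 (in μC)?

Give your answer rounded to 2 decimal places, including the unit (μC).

Answer: 1.50 μC

Derivation:
Initial: C1(3μF, Q=3μC, V=1.00V), C2(3μF, Q=19μC, V=6.33V), C3(2μF, Q=3μC, V=1.50V), C4(4μF, Q=3μC, V=0.75V)
Op 1: GROUND 3: Q3=0; energy lost=2.250
Op 2: GROUND 2: Q2=0; energy lost=60.167
Op 3: CLOSE 1-2: Q_total=3.00, C_total=6.00, V=0.50; Q1=1.50, Q2=1.50; dissipated=0.750
Op 4: GROUND 4: Q4=0; energy lost=1.125
Op 5: CLOSE 1-4: Q_total=1.50, C_total=7.00, V=0.21; Q1=0.64, Q4=0.86; dissipated=0.214
Final charges: Q1=0.64, Q2=1.50, Q3=0.00, Q4=0.86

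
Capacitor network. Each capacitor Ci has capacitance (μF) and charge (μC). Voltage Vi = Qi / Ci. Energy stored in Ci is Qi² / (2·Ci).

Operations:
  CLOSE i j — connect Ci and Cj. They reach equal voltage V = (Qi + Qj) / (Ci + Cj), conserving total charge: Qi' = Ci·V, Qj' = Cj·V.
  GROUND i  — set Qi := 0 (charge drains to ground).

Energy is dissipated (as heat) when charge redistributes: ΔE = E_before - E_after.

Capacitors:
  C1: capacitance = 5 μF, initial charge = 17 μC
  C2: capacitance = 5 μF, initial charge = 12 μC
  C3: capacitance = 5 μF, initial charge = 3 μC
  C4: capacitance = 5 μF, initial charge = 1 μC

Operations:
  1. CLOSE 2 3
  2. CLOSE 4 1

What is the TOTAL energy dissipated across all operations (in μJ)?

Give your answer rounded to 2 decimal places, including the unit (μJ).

Initial: C1(5μF, Q=17μC, V=3.40V), C2(5μF, Q=12μC, V=2.40V), C3(5μF, Q=3μC, V=0.60V), C4(5μF, Q=1μC, V=0.20V)
Op 1: CLOSE 2-3: Q_total=15.00, C_total=10.00, V=1.50; Q2=7.50, Q3=7.50; dissipated=4.050
Op 2: CLOSE 4-1: Q_total=18.00, C_total=10.00, V=1.80; Q4=9.00, Q1=9.00; dissipated=12.800
Total dissipated: 16.850 μJ

Answer: 16.85 μJ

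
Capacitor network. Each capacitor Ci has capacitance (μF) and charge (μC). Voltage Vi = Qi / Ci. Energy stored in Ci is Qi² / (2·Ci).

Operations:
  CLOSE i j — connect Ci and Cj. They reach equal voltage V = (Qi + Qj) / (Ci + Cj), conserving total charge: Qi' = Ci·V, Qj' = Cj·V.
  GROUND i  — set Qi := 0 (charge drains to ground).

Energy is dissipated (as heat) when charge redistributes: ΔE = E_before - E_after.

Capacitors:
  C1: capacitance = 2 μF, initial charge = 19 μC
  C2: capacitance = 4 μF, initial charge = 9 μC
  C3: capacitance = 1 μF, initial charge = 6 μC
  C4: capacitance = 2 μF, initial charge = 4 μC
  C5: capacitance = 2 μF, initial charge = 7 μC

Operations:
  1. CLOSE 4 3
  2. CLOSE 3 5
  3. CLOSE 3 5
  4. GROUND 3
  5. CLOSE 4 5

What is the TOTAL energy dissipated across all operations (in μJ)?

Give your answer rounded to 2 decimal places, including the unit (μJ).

Initial: C1(2μF, Q=19μC, V=9.50V), C2(4μF, Q=9μC, V=2.25V), C3(1μF, Q=6μC, V=6.00V), C4(2μF, Q=4μC, V=2.00V), C5(2μF, Q=7μC, V=3.50V)
Op 1: CLOSE 4-3: Q_total=10.00, C_total=3.00, V=3.33; Q4=6.67, Q3=3.33; dissipated=5.333
Op 2: CLOSE 3-5: Q_total=10.33, C_total=3.00, V=3.44; Q3=3.44, Q5=6.89; dissipated=0.009
Op 3: CLOSE 3-5: Q_total=10.33, C_total=3.00, V=3.44; Q3=3.44, Q5=6.89; dissipated=0.000
Op 4: GROUND 3: Q3=0; energy lost=5.932
Op 5: CLOSE 4-5: Q_total=13.56, C_total=4.00, V=3.39; Q4=6.78, Q5=6.78; dissipated=0.006
Total dissipated: 11.281 μJ

Answer: 11.28 μJ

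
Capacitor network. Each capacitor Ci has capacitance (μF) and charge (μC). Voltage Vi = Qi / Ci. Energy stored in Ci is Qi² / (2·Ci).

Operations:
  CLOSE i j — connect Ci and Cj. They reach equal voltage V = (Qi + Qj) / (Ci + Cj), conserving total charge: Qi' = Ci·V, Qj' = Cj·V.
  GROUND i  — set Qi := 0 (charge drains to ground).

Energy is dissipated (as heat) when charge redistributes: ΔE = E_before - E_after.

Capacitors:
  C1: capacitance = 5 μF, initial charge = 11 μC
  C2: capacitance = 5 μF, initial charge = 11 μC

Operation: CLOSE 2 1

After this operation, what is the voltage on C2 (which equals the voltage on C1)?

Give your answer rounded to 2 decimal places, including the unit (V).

Answer: 2.20 V

Derivation:
Initial: C1(5μF, Q=11μC, V=2.20V), C2(5μF, Q=11μC, V=2.20V)
Op 1: CLOSE 2-1: Q_total=22.00, C_total=10.00, V=2.20; Q2=11.00, Q1=11.00; dissipated=0.000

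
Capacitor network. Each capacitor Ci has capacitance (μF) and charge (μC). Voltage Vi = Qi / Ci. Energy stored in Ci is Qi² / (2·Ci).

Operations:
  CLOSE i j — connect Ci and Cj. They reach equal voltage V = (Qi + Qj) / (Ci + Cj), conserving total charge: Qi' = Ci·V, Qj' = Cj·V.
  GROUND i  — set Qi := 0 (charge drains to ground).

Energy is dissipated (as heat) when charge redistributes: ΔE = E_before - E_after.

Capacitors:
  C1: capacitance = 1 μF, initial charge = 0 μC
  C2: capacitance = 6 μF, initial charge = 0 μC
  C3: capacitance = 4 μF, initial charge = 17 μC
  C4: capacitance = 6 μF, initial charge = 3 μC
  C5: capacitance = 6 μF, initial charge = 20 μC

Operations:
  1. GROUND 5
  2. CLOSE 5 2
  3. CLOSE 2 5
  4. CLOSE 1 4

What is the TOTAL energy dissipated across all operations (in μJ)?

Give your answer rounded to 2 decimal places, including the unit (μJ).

Initial: C1(1μF, Q=0μC, V=0.00V), C2(6μF, Q=0μC, V=0.00V), C3(4μF, Q=17μC, V=4.25V), C4(6μF, Q=3μC, V=0.50V), C5(6μF, Q=20μC, V=3.33V)
Op 1: GROUND 5: Q5=0; energy lost=33.333
Op 2: CLOSE 5-2: Q_total=0.00, C_total=12.00, V=0.00; Q5=0.00, Q2=0.00; dissipated=0.000
Op 3: CLOSE 2-5: Q_total=0.00, C_total=12.00, V=0.00; Q2=0.00, Q5=0.00; dissipated=0.000
Op 4: CLOSE 1-4: Q_total=3.00, C_total=7.00, V=0.43; Q1=0.43, Q4=2.57; dissipated=0.107
Total dissipated: 33.440 μJ

Answer: 33.44 μJ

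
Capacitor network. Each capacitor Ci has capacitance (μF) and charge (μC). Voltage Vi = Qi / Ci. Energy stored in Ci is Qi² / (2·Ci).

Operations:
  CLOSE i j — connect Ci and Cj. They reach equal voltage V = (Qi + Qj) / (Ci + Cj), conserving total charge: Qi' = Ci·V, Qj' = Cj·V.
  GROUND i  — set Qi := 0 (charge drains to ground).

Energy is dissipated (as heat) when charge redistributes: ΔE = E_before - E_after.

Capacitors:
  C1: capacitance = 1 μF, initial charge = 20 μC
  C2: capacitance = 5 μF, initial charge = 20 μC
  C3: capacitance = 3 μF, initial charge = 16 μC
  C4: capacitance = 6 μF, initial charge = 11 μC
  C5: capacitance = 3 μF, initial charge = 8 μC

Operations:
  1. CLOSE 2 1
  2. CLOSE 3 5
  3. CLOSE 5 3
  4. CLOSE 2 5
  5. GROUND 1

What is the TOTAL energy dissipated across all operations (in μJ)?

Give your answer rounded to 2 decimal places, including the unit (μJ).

Initial: C1(1μF, Q=20μC, V=20.00V), C2(5μF, Q=20μC, V=4.00V), C3(3μF, Q=16μC, V=5.33V), C4(6μF, Q=11μC, V=1.83V), C5(3μF, Q=8μC, V=2.67V)
Op 1: CLOSE 2-1: Q_total=40.00, C_total=6.00, V=6.67; Q2=33.33, Q1=6.67; dissipated=106.667
Op 2: CLOSE 3-5: Q_total=24.00, C_total=6.00, V=4.00; Q3=12.00, Q5=12.00; dissipated=5.333
Op 3: CLOSE 5-3: Q_total=24.00, C_total=6.00, V=4.00; Q5=12.00, Q3=12.00; dissipated=0.000
Op 4: CLOSE 2-5: Q_total=45.33, C_total=8.00, V=5.67; Q2=28.33, Q5=17.00; dissipated=6.667
Op 5: GROUND 1: Q1=0; energy lost=22.222
Total dissipated: 140.889 μJ

Answer: 140.89 μJ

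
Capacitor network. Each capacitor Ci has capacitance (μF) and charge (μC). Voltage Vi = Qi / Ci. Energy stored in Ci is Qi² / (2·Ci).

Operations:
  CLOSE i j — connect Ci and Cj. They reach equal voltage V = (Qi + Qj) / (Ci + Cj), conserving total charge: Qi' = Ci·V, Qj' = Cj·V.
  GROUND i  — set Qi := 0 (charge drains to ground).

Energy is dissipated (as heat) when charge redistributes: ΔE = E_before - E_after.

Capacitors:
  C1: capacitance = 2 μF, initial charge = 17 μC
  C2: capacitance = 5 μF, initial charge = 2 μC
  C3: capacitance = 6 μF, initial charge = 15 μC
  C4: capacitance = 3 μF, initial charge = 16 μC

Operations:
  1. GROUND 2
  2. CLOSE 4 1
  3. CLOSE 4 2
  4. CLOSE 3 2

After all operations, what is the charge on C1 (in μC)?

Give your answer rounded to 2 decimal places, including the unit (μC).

Initial: C1(2μF, Q=17μC, V=8.50V), C2(5μF, Q=2μC, V=0.40V), C3(6μF, Q=15μC, V=2.50V), C4(3μF, Q=16μC, V=5.33V)
Op 1: GROUND 2: Q2=0; energy lost=0.400
Op 2: CLOSE 4-1: Q_total=33.00, C_total=5.00, V=6.60; Q4=19.80, Q1=13.20; dissipated=6.017
Op 3: CLOSE 4-2: Q_total=19.80, C_total=8.00, V=2.48; Q4=7.42, Q2=12.38; dissipated=40.837
Op 4: CLOSE 3-2: Q_total=27.38, C_total=11.00, V=2.49; Q3=14.93, Q2=12.44; dissipated=0.001
Final charges: Q1=13.20, Q2=12.44, Q3=14.93, Q4=7.42

Answer: 13.20 μC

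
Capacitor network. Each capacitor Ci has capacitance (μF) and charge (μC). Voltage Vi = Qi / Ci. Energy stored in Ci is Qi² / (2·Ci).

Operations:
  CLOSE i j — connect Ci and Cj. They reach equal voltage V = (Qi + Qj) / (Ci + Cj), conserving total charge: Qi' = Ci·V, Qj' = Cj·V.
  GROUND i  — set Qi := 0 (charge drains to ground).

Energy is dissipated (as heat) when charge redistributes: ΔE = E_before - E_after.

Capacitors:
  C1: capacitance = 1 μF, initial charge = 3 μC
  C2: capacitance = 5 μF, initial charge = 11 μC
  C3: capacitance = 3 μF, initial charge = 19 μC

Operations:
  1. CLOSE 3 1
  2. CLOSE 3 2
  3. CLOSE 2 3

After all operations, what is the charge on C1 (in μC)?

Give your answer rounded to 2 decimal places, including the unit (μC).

Answer: 5.50 μC

Derivation:
Initial: C1(1μF, Q=3μC, V=3.00V), C2(5μF, Q=11μC, V=2.20V), C3(3μF, Q=19μC, V=6.33V)
Op 1: CLOSE 3-1: Q_total=22.00, C_total=4.00, V=5.50; Q3=16.50, Q1=5.50; dissipated=4.167
Op 2: CLOSE 3-2: Q_total=27.50, C_total=8.00, V=3.44; Q3=10.31, Q2=17.19; dissipated=10.209
Op 3: CLOSE 2-3: Q_total=27.50, C_total=8.00, V=3.44; Q2=17.19, Q3=10.31; dissipated=0.000
Final charges: Q1=5.50, Q2=17.19, Q3=10.31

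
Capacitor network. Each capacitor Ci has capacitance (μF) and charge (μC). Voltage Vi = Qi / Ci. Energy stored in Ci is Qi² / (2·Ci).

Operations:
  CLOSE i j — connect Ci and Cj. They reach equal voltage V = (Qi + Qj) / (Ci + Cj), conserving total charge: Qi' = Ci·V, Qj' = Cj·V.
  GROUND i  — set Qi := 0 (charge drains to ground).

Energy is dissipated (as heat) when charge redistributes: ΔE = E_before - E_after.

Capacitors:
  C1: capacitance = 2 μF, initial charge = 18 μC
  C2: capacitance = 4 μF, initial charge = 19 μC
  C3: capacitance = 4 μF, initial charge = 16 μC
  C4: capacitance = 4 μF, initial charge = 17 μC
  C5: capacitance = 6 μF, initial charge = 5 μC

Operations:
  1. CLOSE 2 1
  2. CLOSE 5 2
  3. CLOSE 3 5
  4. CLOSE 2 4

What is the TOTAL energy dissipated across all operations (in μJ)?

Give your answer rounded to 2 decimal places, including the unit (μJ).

Answer: 49.10 μJ

Derivation:
Initial: C1(2μF, Q=18μC, V=9.00V), C2(4μF, Q=19μC, V=4.75V), C3(4μF, Q=16μC, V=4.00V), C4(4μF, Q=17μC, V=4.25V), C5(6μF, Q=5μC, V=0.83V)
Op 1: CLOSE 2-1: Q_total=37.00, C_total=6.00, V=6.17; Q2=24.67, Q1=12.33; dissipated=12.042
Op 2: CLOSE 5-2: Q_total=29.67, C_total=10.00, V=2.97; Q5=17.80, Q2=11.87; dissipated=34.133
Op 3: CLOSE 3-5: Q_total=33.80, C_total=10.00, V=3.38; Q3=13.52, Q5=20.28; dissipated=1.281
Op 4: CLOSE 2-4: Q_total=28.87, C_total=8.00, V=3.61; Q2=14.43, Q4=14.43; dissipated=1.647
Total dissipated: 49.103 μJ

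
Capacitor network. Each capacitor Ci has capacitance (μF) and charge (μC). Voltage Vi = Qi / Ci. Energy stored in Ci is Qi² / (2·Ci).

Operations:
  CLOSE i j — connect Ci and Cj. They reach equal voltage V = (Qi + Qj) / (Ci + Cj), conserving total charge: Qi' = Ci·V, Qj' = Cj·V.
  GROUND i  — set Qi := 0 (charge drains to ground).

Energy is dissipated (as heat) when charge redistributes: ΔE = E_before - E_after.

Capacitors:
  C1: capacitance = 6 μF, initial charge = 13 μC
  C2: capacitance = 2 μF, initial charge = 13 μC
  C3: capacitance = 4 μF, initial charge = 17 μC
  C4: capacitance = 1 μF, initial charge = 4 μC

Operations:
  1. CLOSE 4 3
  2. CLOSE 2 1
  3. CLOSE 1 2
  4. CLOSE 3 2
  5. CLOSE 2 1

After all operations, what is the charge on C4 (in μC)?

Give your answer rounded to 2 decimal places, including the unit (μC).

Initial: C1(6μF, Q=13μC, V=2.17V), C2(2μF, Q=13μC, V=6.50V), C3(4μF, Q=17μC, V=4.25V), C4(1μF, Q=4μC, V=4.00V)
Op 1: CLOSE 4-3: Q_total=21.00, C_total=5.00, V=4.20; Q4=4.20, Q3=16.80; dissipated=0.025
Op 2: CLOSE 2-1: Q_total=26.00, C_total=8.00, V=3.25; Q2=6.50, Q1=19.50; dissipated=14.083
Op 3: CLOSE 1-2: Q_total=26.00, C_total=8.00, V=3.25; Q1=19.50, Q2=6.50; dissipated=0.000
Op 4: CLOSE 3-2: Q_total=23.30, C_total=6.00, V=3.88; Q3=15.53, Q2=7.77; dissipated=0.602
Op 5: CLOSE 2-1: Q_total=27.27, C_total=8.00, V=3.41; Q2=6.82, Q1=20.45; dissipated=0.301
Final charges: Q1=20.45, Q2=6.82, Q3=15.53, Q4=4.20

Answer: 4.20 μC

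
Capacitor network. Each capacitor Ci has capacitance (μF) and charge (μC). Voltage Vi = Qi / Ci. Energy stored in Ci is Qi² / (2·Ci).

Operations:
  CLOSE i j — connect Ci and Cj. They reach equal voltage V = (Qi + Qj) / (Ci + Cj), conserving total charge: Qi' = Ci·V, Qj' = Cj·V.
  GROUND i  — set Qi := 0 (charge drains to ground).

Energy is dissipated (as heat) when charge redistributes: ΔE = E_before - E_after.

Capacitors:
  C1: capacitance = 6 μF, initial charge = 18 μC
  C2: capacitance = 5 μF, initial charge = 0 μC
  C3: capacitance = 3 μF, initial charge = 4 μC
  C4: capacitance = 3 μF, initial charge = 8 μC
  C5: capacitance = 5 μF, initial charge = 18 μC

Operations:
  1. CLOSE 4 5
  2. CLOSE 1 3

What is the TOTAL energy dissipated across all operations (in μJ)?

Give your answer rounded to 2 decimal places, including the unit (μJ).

Initial: C1(6μF, Q=18μC, V=3.00V), C2(5μF, Q=0μC, V=0.00V), C3(3μF, Q=4μC, V=1.33V), C4(3μF, Q=8μC, V=2.67V), C5(5μF, Q=18μC, V=3.60V)
Op 1: CLOSE 4-5: Q_total=26.00, C_total=8.00, V=3.25; Q4=9.75, Q5=16.25; dissipated=0.817
Op 2: CLOSE 1-3: Q_total=22.00, C_total=9.00, V=2.44; Q1=14.67, Q3=7.33; dissipated=2.778
Total dissipated: 3.594 μJ

Answer: 3.59 μJ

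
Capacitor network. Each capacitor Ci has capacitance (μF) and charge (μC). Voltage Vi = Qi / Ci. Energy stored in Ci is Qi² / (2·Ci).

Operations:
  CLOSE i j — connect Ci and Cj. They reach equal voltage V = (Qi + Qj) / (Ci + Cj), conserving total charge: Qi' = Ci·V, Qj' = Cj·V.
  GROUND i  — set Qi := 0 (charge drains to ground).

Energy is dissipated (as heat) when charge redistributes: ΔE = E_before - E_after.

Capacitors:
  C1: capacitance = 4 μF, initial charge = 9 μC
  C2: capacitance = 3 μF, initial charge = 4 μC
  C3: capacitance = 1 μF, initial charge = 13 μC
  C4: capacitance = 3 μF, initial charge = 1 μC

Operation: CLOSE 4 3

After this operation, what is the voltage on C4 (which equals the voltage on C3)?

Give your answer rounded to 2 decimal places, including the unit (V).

Answer: 3.50 V

Derivation:
Initial: C1(4μF, Q=9μC, V=2.25V), C2(3μF, Q=4μC, V=1.33V), C3(1μF, Q=13μC, V=13.00V), C4(3μF, Q=1μC, V=0.33V)
Op 1: CLOSE 4-3: Q_total=14.00, C_total=4.00, V=3.50; Q4=10.50, Q3=3.50; dissipated=60.167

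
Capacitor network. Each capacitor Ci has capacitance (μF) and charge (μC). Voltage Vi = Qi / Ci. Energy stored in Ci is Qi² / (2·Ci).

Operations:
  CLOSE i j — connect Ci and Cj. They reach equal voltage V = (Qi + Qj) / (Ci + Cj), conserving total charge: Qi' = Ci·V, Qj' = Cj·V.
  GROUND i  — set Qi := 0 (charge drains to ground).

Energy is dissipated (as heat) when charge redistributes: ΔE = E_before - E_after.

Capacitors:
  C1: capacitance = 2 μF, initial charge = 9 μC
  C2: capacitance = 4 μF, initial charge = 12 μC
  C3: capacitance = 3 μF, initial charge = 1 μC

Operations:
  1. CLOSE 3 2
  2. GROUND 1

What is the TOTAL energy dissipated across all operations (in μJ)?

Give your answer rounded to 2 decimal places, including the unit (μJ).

Initial: C1(2μF, Q=9μC, V=4.50V), C2(4μF, Q=12μC, V=3.00V), C3(3μF, Q=1μC, V=0.33V)
Op 1: CLOSE 3-2: Q_total=13.00, C_total=7.00, V=1.86; Q3=5.57, Q2=7.43; dissipated=6.095
Op 2: GROUND 1: Q1=0; energy lost=20.250
Total dissipated: 26.345 μJ

Answer: 26.35 μJ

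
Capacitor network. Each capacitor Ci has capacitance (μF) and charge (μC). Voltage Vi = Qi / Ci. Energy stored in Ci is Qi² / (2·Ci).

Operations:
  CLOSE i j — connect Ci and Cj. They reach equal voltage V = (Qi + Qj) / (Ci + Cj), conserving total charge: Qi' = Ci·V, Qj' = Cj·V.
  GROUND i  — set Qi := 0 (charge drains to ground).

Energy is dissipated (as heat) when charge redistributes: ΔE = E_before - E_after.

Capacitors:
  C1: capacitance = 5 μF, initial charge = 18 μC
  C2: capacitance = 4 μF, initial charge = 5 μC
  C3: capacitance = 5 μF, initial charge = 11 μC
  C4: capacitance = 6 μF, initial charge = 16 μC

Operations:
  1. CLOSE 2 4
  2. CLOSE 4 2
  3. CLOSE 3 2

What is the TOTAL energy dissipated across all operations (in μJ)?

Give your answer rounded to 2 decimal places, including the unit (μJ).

Initial: C1(5μF, Q=18μC, V=3.60V), C2(4μF, Q=5μC, V=1.25V), C3(5μF, Q=11μC, V=2.20V), C4(6μF, Q=16μC, V=2.67V)
Op 1: CLOSE 2-4: Q_total=21.00, C_total=10.00, V=2.10; Q2=8.40, Q4=12.60; dissipated=2.408
Op 2: CLOSE 4-2: Q_total=21.00, C_total=10.00, V=2.10; Q4=12.60, Q2=8.40; dissipated=0.000
Op 3: CLOSE 3-2: Q_total=19.40, C_total=9.00, V=2.16; Q3=10.78, Q2=8.62; dissipated=0.011
Total dissipated: 2.419 μJ

Answer: 2.42 μJ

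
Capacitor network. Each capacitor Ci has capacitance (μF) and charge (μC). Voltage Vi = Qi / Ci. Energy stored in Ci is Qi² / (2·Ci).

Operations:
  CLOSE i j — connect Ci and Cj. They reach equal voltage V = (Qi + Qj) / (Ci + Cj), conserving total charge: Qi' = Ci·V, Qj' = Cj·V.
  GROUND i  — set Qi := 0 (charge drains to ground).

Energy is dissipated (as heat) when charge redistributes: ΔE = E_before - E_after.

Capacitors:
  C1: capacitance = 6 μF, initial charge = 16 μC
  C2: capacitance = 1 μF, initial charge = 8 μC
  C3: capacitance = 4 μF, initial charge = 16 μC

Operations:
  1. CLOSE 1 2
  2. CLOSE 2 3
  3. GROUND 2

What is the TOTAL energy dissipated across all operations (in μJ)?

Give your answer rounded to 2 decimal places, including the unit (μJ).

Initial: C1(6μF, Q=16μC, V=2.67V), C2(1μF, Q=8μC, V=8.00V), C3(4μF, Q=16μC, V=4.00V)
Op 1: CLOSE 1-2: Q_total=24.00, C_total=7.00, V=3.43; Q1=20.57, Q2=3.43; dissipated=12.190
Op 2: CLOSE 2-3: Q_total=19.43, C_total=5.00, V=3.89; Q2=3.89, Q3=15.54; dissipated=0.131
Op 3: GROUND 2: Q2=0; energy lost=7.549
Total dissipated: 19.870 μJ

Answer: 19.87 μJ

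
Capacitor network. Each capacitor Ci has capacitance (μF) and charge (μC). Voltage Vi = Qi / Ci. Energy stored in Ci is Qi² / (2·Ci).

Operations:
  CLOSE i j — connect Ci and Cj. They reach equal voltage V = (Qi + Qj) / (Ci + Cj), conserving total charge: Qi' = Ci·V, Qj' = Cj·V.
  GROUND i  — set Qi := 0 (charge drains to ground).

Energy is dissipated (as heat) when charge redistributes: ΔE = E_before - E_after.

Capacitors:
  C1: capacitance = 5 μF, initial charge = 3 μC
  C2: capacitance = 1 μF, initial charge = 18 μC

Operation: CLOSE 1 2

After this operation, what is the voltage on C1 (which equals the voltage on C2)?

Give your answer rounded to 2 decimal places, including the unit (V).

Answer: 3.50 V

Derivation:
Initial: C1(5μF, Q=3μC, V=0.60V), C2(1μF, Q=18μC, V=18.00V)
Op 1: CLOSE 1-2: Q_total=21.00, C_total=6.00, V=3.50; Q1=17.50, Q2=3.50; dissipated=126.150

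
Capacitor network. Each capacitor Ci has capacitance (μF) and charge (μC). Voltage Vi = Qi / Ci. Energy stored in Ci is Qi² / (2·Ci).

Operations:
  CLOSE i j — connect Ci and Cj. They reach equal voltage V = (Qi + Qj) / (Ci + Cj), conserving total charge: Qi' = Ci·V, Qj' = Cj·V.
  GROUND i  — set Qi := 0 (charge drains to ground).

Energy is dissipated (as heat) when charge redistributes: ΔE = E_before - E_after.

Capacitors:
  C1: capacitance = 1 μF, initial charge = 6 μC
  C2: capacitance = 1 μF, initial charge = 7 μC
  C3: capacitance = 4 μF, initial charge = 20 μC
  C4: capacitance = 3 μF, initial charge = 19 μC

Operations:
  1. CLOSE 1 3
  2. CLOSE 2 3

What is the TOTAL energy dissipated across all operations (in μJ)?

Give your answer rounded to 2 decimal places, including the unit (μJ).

Initial: C1(1μF, Q=6μC, V=6.00V), C2(1μF, Q=7μC, V=7.00V), C3(4μF, Q=20μC, V=5.00V), C4(3μF, Q=19μC, V=6.33V)
Op 1: CLOSE 1-3: Q_total=26.00, C_total=5.00, V=5.20; Q1=5.20, Q3=20.80; dissipated=0.400
Op 2: CLOSE 2-3: Q_total=27.80, C_total=5.00, V=5.56; Q2=5.56, Q3=22.24; dissipated=1.296
Total dissipated: 1.696 μJ

Answer: 1.70 μJ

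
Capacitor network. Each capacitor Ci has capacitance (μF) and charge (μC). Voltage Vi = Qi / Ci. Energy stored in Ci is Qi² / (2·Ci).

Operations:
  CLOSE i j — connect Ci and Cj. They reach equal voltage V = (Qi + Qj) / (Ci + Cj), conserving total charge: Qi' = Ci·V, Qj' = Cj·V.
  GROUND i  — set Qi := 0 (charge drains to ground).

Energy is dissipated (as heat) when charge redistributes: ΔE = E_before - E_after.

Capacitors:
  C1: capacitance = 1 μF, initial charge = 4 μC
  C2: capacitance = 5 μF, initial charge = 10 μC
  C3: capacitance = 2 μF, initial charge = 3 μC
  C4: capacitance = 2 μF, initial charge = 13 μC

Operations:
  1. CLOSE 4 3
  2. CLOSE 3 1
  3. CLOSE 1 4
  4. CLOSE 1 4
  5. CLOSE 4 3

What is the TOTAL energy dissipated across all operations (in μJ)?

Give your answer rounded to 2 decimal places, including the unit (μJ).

Initial: C1(1μF, Q=4μC, V=4.00V), C2(5μF, Q=10μC, V=2.00V), C3(2μF, Q=3μC, V=1.50V), C4(2μF, Q=13μC, V=6.50V)
Op 1: CLOSE 4-3: Q_total=16.00, C_total=4.00, V=4.00; Q4=8.00, Q3=8.00; dissipated=12.500
Op 2: CLOSE 3-1: Q_total=12.00, C_total=3.00, V=4.00; Q3=8.00, Q1=4.00; dissipated=0.000
Op 3: CLOSE 1-4: Q_total=12.00, C_total=3.00, V=4.00; Q1=4.00, Q4=8.00; dissipated=0.000
Op 4: CLOSE 1-4: Q_total=12.00, C_total=3.00, V=4.00; Q1=4.00, Q4=8.00; dissipated=0.000
Op 5: CLOSE 4-3: Q_total=16.00, C_total=4.00, V=4.00; Q4=8.00, Q3=8.00; dissipated=0.000
Total dissipated: 12.500 μJ

Answer: 12.50 μJ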